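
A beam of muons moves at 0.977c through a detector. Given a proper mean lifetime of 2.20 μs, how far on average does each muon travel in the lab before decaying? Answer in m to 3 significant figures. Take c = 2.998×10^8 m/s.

γ = 1/√(1 − 0.977²) = 4.6896
Dilated lifetime: Δt = γτ₀ = 4.6896 × 2.20 μs = 10.317 μs
d = vΔt = 0.977c × 10.317 μs = 2.9290×10^8 m/s × 1.0317×10^-5 s = 3020 m

d ≈ 3020 m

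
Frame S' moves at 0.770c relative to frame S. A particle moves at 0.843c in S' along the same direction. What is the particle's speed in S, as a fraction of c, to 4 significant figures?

u ≈ 0.9781c

Relativistic velocity addition: u = (u' + v)/(1 + u'v/c²)
= (0.843 + 0.770)/(1 + 0.843×0.770) = 1.613/1.64911 = 0.9781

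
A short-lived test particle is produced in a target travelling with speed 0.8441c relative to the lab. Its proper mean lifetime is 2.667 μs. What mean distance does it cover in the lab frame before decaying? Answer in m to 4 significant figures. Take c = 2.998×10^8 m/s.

d ≈ 1259 m

γ = 1/√(1 − 0.8441²) = 1.86503
Dilated lifetime: Δt = γτ₀ = 1.86503 × 2.667 μs = 4.97402 μs
d = vΔt = 0.8441c × 4.97402 μs = 2.53061×10^8 m/s × 4.97402×10^-6 s = 1259 m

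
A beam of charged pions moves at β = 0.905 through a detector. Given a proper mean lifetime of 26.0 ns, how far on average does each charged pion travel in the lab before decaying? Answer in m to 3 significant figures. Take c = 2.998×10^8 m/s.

γ = 1/√(1 − 0.905²) = 2.3507
Dilated lifetime: Δt = γτ₀ = 2.3507 × 26.0 ns = 61.117 ns
d = vΔt = 0.905c × 61.117 ns = 2.7132×10^8 m/s × 6.1117×10^-8 s = 16.6 m

d ≈ 16.6 m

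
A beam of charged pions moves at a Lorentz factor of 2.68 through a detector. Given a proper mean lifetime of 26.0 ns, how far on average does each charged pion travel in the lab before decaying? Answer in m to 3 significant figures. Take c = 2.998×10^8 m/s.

d ≈ 19.4 m

β = √(1 − 1/γ²) = √(1 − 1/2.68²) = 0.92778
Dilated lifetime: Δt = γτ₀ = 2.68 × 26.0 ns = 69.680 ns
d = vΔt = 0.92778c × 69.680 ns = 2.7815×10^8 m/s × 6.9680×10^-8 s = 19.4 m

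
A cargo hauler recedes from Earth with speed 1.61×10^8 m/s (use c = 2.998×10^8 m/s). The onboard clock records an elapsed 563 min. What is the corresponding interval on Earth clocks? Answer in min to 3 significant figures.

Δt ≈ 667 min

β = v/c = 1.61×10^8 / 2.998×10^8 = 0.53702
γ = 1/√(1 − 0.53702²) = 1.1854
Time dilation: Δt = γτ₀ = 1.1854 × 563 min = 667 min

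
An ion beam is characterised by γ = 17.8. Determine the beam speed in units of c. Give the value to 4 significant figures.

β ≈ 0.9984

β = √(1 − 1/γ²) = √(1 − 1/17.8²) = √(0.996844) = 0.9984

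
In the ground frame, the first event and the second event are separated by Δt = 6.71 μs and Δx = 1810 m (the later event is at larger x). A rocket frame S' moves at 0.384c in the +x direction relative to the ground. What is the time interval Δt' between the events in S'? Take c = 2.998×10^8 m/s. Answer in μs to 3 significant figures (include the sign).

γ = 1/√(1 − 0.384²) = 1.0830
Δt' = γ(Δt − vΔx/c²) = 1.0830 × (6.71 μs − 0.384×1810 m / (2.998×10^8 m/s))
= 1.0830 × (4.3917 μs) = 4.76 μs

Δt' ≈ 4.76 μs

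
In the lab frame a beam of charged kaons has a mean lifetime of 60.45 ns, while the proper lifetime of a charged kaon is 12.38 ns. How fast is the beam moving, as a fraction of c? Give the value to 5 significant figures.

β ≈ 0.97880

γ = Δt/τ₀ = 60.45/12.38 = 4.882876
β = √(1 − 1/γ²) = √(1 − 1/4.882876²) = 0.97880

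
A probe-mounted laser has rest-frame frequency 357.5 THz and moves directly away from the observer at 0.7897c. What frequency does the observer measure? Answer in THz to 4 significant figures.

Relativistic Doppler: f_obs = f_src √((1−β)/(1+β))
= 357.5 × √(0.210300/1.78970) = 357.5 × 0.342791 = 122.5 THz

f_obs ≈ 122.5 THz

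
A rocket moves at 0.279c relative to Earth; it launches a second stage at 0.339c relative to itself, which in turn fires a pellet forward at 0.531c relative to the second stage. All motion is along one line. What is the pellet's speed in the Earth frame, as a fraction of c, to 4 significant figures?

u ≈ 0.8429c

Compose boost 2: (0.339 + 0.279)/(1 + 0.339×0.279) = 0.6180/1.09458 = 0.564600
Compose boost 3: (0.531 + 0.564600)/(1 + 0.531×0.564600) = 1.09560/1.29980 = 0.8429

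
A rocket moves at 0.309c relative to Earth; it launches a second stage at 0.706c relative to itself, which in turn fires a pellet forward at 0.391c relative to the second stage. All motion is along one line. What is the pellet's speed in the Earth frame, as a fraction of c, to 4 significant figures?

Compose boost 2: (0.706 + 0.309)/(1 + 0.706×0.309) = 1.015/1.21815 = 0.833228
Compose boost 3: (0.391 + 0.833228)/(1 + 0.391×0.833228) = 1.22423/1.32579 = 0.9234

u ≈ 0.9234c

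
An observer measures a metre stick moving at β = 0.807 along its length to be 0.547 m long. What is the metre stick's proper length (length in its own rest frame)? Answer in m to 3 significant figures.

L₀ ≈ 0.926 m

γ = 1/√(1 − 0.807²) = 1.6933
L₀ = γL = 1.6933 × 0.547 = 0.926 m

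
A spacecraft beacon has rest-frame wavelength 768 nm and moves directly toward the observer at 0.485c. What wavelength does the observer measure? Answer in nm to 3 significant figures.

λ_obs ≈ 452 nm

Relativistic Doppler: λ_obs = λ_src √((1−β)/(1+β))
= 768 × √(0.51500/1.4850) = 768 × 0.58890 = 452 nm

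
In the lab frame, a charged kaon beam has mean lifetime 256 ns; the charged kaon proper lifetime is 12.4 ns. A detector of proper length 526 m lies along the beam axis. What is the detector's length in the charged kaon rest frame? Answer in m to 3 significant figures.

Time dilation ⇒ γ = Δt/τ₀ = 256/12.4 = 20.645
Length contraction: L = L₀/γ = 526/20.645 = 25.5 m

L ≈ 25.5 m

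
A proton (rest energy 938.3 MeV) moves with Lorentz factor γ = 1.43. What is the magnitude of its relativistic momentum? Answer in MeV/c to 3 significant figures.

p ≈ 959 MeV/c

β = √(1 − 1/γ²) = √(1 − 1/1.43²) = 0.71483
p = γβm₀c = 1.43 × 0.71483 × 938.3 MeV/c = 959 MeV/c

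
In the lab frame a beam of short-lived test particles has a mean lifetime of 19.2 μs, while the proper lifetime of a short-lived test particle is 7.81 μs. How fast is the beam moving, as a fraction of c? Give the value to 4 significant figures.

β ≈ 0.9135

γ = Δt/τ₀ = 19.2/7.81 = 2.45839
β = √(1 − 1/γ²) = √(1 − 1/2.45839²) = 0.9135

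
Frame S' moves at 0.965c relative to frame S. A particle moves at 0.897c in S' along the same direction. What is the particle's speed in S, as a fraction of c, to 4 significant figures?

u ≈ 0.9981c

Relativistic velocity addition: u = (u' + v)/(1 + u'v/c²)
= (0.897 + 0.965)/(1 + 0.897×0.965) = 1.862/1.86560 = 0.9981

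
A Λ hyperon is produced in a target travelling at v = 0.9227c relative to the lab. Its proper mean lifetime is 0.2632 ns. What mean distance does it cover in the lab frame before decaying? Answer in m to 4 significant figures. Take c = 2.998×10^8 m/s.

γ = 1/√(1 − 0.9227²) = 2.59391
Dilated lifetime: Δt = γτ₀ = 2.59391 × 0.2632 ns = 0.682716 ns
d = vΔt = 0.9227c × 0.682716 ns = 2.76625×10^8 m/s × 6.82716×10^-10 s = 0.1889 m

d ≈ 0.1889 m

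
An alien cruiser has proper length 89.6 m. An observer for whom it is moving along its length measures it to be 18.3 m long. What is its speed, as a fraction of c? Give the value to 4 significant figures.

β ≈ 0.9789

γ = L₀/L = 89.6/18.3 = 4.89617
β = √(1 − 1/γ²) = 0.9789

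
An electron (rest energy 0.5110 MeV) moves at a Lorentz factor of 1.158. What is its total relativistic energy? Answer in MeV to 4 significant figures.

E ≈ 0.5917 MeV

γ = 1.158 (given)
E = γm₀c² = 1.158 × 0.5110 MeV = 0.5917 MeV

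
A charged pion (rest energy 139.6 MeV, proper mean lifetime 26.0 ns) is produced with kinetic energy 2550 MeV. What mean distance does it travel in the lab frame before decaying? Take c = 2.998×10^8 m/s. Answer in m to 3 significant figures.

γ = 1 + K/(m₀c²) = 1 + 2550/139.6 = 19.266
β = √(1 − 1/γ²) = 0.99865
Dilated lifetime: γτ₀ = 19.266 × 26.0 ns = 500.93 ns
d = βc·γτ₀ = 0.99865 × (2.998×10^8 m/s) × 5.0093×10^-7 s = 150 m

d ≈ 150 m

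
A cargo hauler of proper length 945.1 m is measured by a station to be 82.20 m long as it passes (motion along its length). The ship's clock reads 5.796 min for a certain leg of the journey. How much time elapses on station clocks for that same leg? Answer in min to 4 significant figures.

Length contraction ⇒ γ = L₀/L = 945.1/82.20 = 11.4976
Time dilation: Δt = γτ₀ = 11.4976 × 5.796 min = 66.64 min

Δt ≈ 66.64 min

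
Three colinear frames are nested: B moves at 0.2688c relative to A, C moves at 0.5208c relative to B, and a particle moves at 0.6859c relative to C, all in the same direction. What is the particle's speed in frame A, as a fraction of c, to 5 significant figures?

Compose boost 2: (0.5208 + 0.2688)/(1 + 0.5208×0.2688) = 0.78960/1.139991 = 0.6926370
Compose boost 3: (0.6859 + 0.6926370)/(1 + 0.6859×0.6926370) = 1.378537/1.475080 = 0.93455

u ≈ 0.93455c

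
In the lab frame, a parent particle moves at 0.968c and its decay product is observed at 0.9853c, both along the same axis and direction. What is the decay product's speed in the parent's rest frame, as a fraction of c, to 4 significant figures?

Inverse velocity addition: u' = (u − v)/(1 − uv/c²)
= (0.9853 − 0.968)/(1 − 0.9853×0.968) = 0.01730/0.0462296 = 0.3742

u' ≈ 0.3742c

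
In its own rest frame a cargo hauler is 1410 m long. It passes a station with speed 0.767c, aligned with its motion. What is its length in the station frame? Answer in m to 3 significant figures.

γ = 1/√(1 − 0.767²) = 1.5585
Length contraction: L = L₀/γ = 1410/1.5585 = 905 m

L ≈ 905 m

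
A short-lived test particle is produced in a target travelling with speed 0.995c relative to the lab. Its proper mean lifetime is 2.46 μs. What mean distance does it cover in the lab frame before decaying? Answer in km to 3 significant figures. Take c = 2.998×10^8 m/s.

d ≈ 7.35 km

γ = 1/√(1 − 0.995²) = 10.013
Dilated lifetime: Δt = γτ₀ = 10.013 × 2.46 μs = 24.631 μs
d = vΔt = 0.995c × 24.631 μs = 2.9830×10^8 m/s × 2.4631×10^-5 s = 7.35 km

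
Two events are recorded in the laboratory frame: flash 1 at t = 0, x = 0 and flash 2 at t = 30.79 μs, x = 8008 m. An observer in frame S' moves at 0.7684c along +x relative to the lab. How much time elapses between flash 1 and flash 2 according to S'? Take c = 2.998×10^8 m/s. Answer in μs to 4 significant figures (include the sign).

γ = 1/√(1 − 0.7684²) = 1.56257
Δt' = γ(Δt − vΔx/c²) = 1.56257 × (30.79 μs − 0.7684×8008 m / (2.998×10^8 m/s))
= 1.56257 × (10.2652 μs) = 16.04 μs

Δt' ≈ 16.04 μs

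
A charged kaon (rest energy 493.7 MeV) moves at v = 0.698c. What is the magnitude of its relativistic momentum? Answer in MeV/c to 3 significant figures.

p ≈ 481 MeV/c

γ = 1/√(1 − 0.698²) = 1.3965
p = γβm₀c = 1.3965 × 0.698 × 493.7 MeV/c = 481 MeV/c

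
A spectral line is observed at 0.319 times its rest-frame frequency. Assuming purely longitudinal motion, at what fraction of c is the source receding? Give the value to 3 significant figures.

β ≈ 0.815

f_obs/f_src = √((1−β)/(1+β)) = 0.319  ⇒  (1−β)/(1+β) = 0.10176
β = |1 − D²|/(1 + D²) = |1 − 0.10176|/(1 + 0.10176) = 0.815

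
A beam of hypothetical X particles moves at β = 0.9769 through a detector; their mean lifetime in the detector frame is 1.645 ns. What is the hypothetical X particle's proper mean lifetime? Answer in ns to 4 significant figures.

τ₀ ≈ 0.3515 ns

γ = 1/√(1 − 0.9769²) = 4.67952
Proper time: τ₀ = Δt/γ = 1.645/4.67952 = 0.3515 ns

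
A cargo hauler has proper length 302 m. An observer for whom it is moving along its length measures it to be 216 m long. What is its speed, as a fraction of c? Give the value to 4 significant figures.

β ≈ 0.6989

γ = L₀/L = 302/216 = 1.39815
β = √(1 − 1/γ²) = 0.6989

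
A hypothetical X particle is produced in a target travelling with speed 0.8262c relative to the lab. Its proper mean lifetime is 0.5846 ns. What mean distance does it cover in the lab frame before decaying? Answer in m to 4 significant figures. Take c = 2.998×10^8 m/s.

γ = 1/√(1 − 0.8262²) = 1.77501
Dilated lifetime: Δt = γτ₀ = 1.77501 × 0.5846 ns = 1.03767 ns
d = vΔt = 0.8262c × 1.03767 ns = 2.47695×10^8 m/s × 1.03767×10^-9 s = 0.2570 m

d ≈ 0.2570 m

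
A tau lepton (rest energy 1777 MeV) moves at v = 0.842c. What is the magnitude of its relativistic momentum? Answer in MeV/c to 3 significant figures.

γ = 1/√(1 − 0.842²) = 1.8536
p = γβm₀c = 1.8536 × 0.842 × 1777 MeV/c = 2770 MeV/c

p ≈ 2770 MeV/c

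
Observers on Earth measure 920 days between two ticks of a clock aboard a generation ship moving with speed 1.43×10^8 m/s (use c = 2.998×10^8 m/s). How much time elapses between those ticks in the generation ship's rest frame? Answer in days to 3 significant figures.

τ₀ ≈ 809 days

β = v/c = 1.43×10^8 / 2.998×10^8 = 0.47698
γ = 1/√(1 − 0.47698²) = 1.1378
Proper time: τ₀ = Δt/γ = 920/1.1378 = 809 days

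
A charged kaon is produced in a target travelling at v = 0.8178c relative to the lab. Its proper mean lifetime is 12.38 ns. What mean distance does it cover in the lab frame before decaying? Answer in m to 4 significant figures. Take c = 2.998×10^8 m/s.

γ = 1/√(1 − 0.8178²) = 1.73761
Dilated lifetime: Δt = γτ₀ = 1.73761 × 12.38 ns = 21.5116 ns
d = vΔt = 0.8178c × 21.5116 ns = 2.45176×10^8 m/s × 2.15116×10^-8 s = 5.274 m

d ≈ 5.274 m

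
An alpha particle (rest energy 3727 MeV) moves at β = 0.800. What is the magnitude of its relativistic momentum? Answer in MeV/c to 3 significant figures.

p ≈ 4970 MeV/c

γ = 1/√(1 − 0.800²) = 1.6667
p = γβm₀c = 1.6667 × 0.800 × 3727 MeV/c = 4970 MeV/c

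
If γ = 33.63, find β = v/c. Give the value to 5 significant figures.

β = √(1 − 1/γ²) = √(1 − 1/33.63²) = √(0.9991158) = 0.99956

β ≈ 0.99956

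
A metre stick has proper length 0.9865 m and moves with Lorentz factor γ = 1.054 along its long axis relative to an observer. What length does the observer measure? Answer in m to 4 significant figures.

L ≈ 0.9360 m

γ = 1.054 (given)
Length contraction: L = L₀/γ = 0.9865/1.054 = 0.9360 m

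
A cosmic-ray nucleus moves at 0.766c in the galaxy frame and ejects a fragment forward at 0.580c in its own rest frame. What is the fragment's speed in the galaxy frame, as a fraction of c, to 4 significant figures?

Compose boost 2: (0.580 + 0.766)/(1 + 0.580×0.766) = 1.346/1.44428 = 0.9320

u ≈ 0.9320c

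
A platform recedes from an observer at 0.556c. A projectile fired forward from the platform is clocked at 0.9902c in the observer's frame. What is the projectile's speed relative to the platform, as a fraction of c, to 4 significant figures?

Inverse velocity addition: u' = (u − v)/(1 − uv/c²)
= (0.9902 − 0.556)/(1 − 0.9902×0.556) = 0.4342/0.449449 = 0.9661

u' ≈ 0.9661c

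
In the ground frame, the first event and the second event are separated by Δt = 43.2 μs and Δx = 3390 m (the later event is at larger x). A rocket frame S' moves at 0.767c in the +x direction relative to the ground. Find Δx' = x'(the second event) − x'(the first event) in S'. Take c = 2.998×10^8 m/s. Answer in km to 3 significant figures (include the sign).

Δx' ≈ -10.2 km

γ = 1/√(1 − 0.767²) = 1.5585
Δx' = γ(Δx − vΔt) = 1.5585 × (3390 m − 0.767×(2.998×10^8 m/s)×43.2×10^-6 s)
= 1.5585 × (-6543.7 m) = -10.2 km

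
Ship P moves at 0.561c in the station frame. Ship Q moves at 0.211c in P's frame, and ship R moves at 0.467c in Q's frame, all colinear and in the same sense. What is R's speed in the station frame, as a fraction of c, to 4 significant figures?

Compose boost 2: (0.211 + 0.561)/(1 + 0.211×0.561) = 0.7720/1.11837 = 0.690290
Compose boost 3: (0.467 + 0.690290)/(1 + 0.467×0.690290) = 1.15729/1.32237 = 0.8752

u ≈ 0.8752c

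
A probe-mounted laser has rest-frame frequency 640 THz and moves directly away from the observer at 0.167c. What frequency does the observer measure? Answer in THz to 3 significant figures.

Relativistic Doppler: f_obs = f_src √((1−β)/(1+β))
= 640 × √(0.83300/1.1670) = 640 × 0.84486 = 541 THz

f_obs ≈ 541 THz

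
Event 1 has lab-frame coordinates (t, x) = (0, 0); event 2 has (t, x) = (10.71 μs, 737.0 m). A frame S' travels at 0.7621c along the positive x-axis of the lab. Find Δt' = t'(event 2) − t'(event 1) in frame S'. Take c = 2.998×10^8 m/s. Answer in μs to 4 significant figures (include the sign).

γ = 1/√(1 − 0.7621²) = 1.54450
Δt' = γ(Δt − vΔx/c²) = 1.54450 × (10.71 μs − 0.7621×737.0 m / (2.998×10^8 m/s))
= 1.54450 × (8.83653 μs) = 13.65 μs

Δt' ≈ 13.65 μs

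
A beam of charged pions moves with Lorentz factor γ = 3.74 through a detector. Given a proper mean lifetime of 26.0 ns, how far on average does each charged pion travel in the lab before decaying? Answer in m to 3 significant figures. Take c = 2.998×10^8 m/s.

β = √(1 − 1/γ²) = √(1 − 1/3.74²) = 0.96359
Dilated lifetime: Δt = γτ₀ = 3.74 × 26.0 ns = 97.240 ns
d = vΔt = 0.96359c × 97.240 ns = 2.8888×10^8 m/s × 9.7240×10^-8 s = 28.1 m

d ≈ 28.1 m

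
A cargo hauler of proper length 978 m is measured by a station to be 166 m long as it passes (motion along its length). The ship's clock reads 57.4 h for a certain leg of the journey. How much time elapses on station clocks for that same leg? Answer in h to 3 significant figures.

Δt ≈ 338 h

Length contraction ⇒ γ = L₀/L = 978/166 = 5.8916
Time dilation: Δt = γτ₀ = 5.8916 × 57.4 h = 338 h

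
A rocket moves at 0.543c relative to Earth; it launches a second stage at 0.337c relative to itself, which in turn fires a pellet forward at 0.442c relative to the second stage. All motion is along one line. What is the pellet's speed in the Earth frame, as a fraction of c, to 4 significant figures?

u ≈ 0.8924c

Compose boost 2: (0.337 + 0.543)/(1 + 0.337×0.543) = 0.8800/1.18299 = 0.743877
Compose boost 3: (0.442 + 0.743877)/(1 + 0.442×0.743877) = 1.18588/1.32879 = 0.8924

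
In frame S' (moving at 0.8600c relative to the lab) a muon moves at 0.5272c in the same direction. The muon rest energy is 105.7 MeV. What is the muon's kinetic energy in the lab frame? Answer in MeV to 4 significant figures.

u_lab = (0.5272 + 0.8600)/(1 + 0.5272×0.8600) = 0.9544569
γ = 1/√(1 − 0.9544569²) = 3.35178
K = (γ − 1)m₀c² = (3.35178 − 1) × 105.7 = 2.35178 × 105.7 = 248.6 MeV

K ≈ 248.6 MeV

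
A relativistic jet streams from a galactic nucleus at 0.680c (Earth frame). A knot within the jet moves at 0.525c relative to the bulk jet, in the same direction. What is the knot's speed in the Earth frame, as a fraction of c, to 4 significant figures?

u ≈ 0.8880c

Relativistic velocity addition: u = (u' + v)/(1 + u'v/c²)
= (0.525 + 0.680)/(1 + 0.525×0.680) = 1.205/1.35700 = 0.8880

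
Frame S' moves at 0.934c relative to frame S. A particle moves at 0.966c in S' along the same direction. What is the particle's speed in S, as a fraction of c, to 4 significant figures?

u ≈ 0.9988c

Relativistic velocity addition: u = (u' + v)/(1 + u'v/c²)
= (0.966 + 0.934)/(1 + 0.966×0.934) = 1.900/1.90224 = 0.9988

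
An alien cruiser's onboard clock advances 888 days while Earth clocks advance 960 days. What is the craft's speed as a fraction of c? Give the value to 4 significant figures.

β ≈ 0.3800

γ = Δt/τ₀ = 960/888 = 1.08108
β = √(1 − 1/γ²) = √(1 − 1/1.08108²) = 0.3800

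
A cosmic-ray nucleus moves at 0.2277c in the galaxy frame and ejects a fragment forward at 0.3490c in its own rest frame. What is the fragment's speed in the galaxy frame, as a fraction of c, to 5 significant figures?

u ≈ 0.53424c

Compose boost 2: (0.3490 + 0.2277)/(1 + 0.3490×0.2277) = 0.57670/1.079467 = 0.53424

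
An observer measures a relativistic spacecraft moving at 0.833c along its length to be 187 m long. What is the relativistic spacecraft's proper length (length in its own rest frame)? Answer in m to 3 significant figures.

γ = 1/√(1 − 0.833²) = 1.8074
L₀ = γL = 1.8074 × 187 = 338 m

L₀ ≈ 338 m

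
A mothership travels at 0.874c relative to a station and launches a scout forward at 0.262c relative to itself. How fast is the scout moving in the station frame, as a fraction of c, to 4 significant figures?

Compose boost 2: (0.262 + 0.874)/(1 + 0.262×0.874) = 1.136/1.22899 = 0.9243

u ≈ 0.9243c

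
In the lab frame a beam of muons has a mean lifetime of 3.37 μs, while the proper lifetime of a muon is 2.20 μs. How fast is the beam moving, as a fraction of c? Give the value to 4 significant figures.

β ≈ 0.7575

γ = Δt/τ₀ = 3.37/2.20 = 1.53182
β = √(1 − 1/γ²) = √(1 − 1/1.53182²) = 0.7575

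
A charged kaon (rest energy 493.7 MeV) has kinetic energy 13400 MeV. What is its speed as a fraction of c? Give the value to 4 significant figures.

β ≈ 0.9994

γ = 1 + K/(m₀c²) = 1 + 13400/493.7 = 28.1420
β = √(1 − 1/γ²) = 0.9994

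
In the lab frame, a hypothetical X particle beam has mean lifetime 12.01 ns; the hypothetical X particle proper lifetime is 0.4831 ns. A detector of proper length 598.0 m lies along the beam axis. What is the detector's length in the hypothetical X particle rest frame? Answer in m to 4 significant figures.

Time dilation ⇒ γ = Δt/τ₀ = 12.01/0.4831 = 24.8603
Length contraction: L = L₀/γ = 598.0/24.8603 = 24.05 m

L ≈ 24.05 m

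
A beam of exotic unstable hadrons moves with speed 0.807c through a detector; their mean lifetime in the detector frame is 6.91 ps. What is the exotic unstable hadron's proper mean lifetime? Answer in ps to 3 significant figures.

γ = 1/√(1 − 0.807²) = 1.6933
Proper time: τ₀ = Δt/γ = 6.91/1.6933 = 4.08 ps

τ₀ ≈ 4.08 ps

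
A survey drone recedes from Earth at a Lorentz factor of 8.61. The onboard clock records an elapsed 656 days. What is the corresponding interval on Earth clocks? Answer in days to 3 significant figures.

γ = 8.61 (given)
Time dilation: Δt = γτ₀ = 8.61 × 656 days = 5650 days

Δt ≈ 5650 days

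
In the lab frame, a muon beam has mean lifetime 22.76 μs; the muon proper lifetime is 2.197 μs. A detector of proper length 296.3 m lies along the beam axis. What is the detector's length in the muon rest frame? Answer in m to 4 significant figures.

Time dilation ⇒ γ = Δt/τ₀ = 22.76/2.197 = 10.3596
Length contraction: L = L₀/γ = 296.3/10.3596 = 28.60 m

L ≈ 28.60 m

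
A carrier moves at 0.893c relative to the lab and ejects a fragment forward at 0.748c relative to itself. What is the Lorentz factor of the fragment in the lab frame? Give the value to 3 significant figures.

u_lab = (0.748 + 0.893)/(1 + 0.748×0.893) = 1.641/1.66796 = 0.983834
γ = 1/√(1 − 0.983834²) = 5.58

γ ≈ 5.58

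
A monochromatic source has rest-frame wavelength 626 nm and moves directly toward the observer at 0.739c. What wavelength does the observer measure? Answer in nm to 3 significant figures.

Relativistic Doppler: λ_obs = λ_src √((1−β)/(1+β))
= 626 × √(0.26100/1.7390) = 626 × 0.38741 = 243 nm

λ_obs ≈ 243 nm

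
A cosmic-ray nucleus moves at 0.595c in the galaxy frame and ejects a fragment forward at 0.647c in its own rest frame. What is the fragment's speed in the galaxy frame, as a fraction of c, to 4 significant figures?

Compose boost 2: (0.647 + 0.595)/(1 + 0.647×0.595) = 1.242/1.38497 = 0.8968

u ≈ 0.8968c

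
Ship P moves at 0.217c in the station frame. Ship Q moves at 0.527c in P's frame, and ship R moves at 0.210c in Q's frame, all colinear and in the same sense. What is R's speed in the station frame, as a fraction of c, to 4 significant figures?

u ≈ 0.7697c

Compose boost 2: (0.527 + 0.217)/(1 + 0.527×0.217) = 0.7440/1.11436 = 0.667648
Compose boost 3: (0.210 + 0.667648)/(1 + 0.210×0.667648) = 0.877648/1.14021 = 0.7697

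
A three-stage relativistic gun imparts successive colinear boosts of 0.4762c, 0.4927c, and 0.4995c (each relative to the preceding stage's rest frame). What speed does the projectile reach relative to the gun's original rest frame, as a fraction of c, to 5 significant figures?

u ≈ 0.92261c

Compose boost 2: (0.4927 + 0.4762)/(1 + 0.4927×0.4762) = 0.96890/1.234624 = 0.7847735
Compose boost 3: (0.4995 + 0.7847735)/(1 + 0.4995×0.7847735) = 1.284274/1.391994 = 0.92261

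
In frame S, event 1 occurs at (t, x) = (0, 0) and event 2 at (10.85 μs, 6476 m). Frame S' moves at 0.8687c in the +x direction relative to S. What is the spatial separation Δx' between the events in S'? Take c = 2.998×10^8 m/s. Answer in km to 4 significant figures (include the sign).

γ = 1/√(1 − 0.8687²) = 2.01882
Δx' = γ(Δx − vΔt) = 2.01882 × (6476 m − 0.8687×(2.998×10^8 m/s)×10.85×10^-6 s)
= 2.01882 × (3650.27 m) = 7.369 km

Δx' ≈ 7.369 km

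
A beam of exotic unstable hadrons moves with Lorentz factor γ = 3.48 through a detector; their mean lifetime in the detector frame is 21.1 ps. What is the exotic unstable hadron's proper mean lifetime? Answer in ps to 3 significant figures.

τ₀ ≈ 6.06 ps

γ = 3.48 (given)
Proper time: τ₀ = Δt/γ = 21.1/3.48 = 6.06 ps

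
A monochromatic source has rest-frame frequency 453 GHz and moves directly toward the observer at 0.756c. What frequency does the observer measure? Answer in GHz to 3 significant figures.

f_obs ≈ 1220 GHz

Relativistic Doppler: f_obs = f_src √((1+β)/(1−β))
= 453 × √(1.7560/0.24400) = 453 × 2.6827 = 1220 GHz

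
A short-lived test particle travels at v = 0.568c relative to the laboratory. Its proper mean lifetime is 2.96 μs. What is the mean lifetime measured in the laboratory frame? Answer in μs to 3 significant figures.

Δt ≈ 3.60 μs

γ = 1/√(1 − 0.568²) = 1.2150
Time dilation: Δt = γτ₀ = 1.2150 × 2.96 μs = 3.60 μs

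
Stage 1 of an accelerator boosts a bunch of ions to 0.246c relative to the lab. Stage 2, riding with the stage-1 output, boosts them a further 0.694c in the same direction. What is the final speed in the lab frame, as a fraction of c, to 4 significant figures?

u ≈ 0.8029c

Compose boost 2: (0.694 + 0.246)/(1 + 0.694×0.246) = 0.9400/1.17072 = 0.8029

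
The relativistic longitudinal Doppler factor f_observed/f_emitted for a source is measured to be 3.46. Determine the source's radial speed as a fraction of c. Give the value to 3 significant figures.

β ≈ 0.846

f_obs/f_src = √((1+β)/(1−β)) = 3.46  ⇒  (1+β)/(1−β) = 11.972
β = |1 − D²|/(1 + D²) = |1 − 11.972|/(1 + 11.972) = 0.846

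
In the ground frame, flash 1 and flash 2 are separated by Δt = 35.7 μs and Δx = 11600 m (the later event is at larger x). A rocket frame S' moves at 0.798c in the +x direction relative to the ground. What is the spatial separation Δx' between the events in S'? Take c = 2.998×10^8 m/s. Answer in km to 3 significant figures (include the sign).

Δx' ≈ 5.08 km

γ = 1/√(1 − 0.798²) = 1.6593
Δx' = γ(Δx − vΔt) = 1.6593 × (11600 m − 0.798×(2.998×10^8 m/s)×35.7×10^-6 s)
= 1.6593 × (3059.1 m) = 5.08 km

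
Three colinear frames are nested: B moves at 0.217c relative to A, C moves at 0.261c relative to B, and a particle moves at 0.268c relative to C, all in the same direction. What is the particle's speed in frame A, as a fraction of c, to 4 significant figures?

u ≈ 0.6425c

Compose boost 2: (0.261 + 0.217)/(1 + 0.261×0.217) = 0.4780/1.05664 = 0.452379
Compose boost 3: (0.268 + 0.452379)/(1 + 0.268×0.452379) = 0.720379/1.12124 = 0.6425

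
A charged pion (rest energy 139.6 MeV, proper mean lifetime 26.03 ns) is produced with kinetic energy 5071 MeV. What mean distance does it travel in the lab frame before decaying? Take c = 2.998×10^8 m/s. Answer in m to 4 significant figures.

γ = 1 + K/(m₀c²) = 1 + 5071/139.6 = 37.3252
β = √(1 − 1/γ²) = 0.999641
Dilated lifetime: γτ₀ = 37.3252 × 26.03 ns = 971.575 ns
d = βc·γτ₀ = 0.999641 × (2.998×10^8 m/s) × 9.71575×10^-7 s = 291.2 m

d ≈ 291.2 m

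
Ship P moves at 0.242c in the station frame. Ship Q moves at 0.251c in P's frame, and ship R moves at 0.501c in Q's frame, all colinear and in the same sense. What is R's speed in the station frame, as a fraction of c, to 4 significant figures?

Compose boost 2: (0.251 + 0.242)/(1 + 0.251×0.242) = 0.4930/1.06074 = 0.464769
Compose boost 3: (0.501 + 0.464769)/(1 + 0.501×0.464769) = 0.965769/1.23285 = 0.7834

u ≈ 0.7834c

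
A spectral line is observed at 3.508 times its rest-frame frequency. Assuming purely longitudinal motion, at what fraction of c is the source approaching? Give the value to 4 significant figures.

f_obs/f_src = √((1+β)/(1−β)) = 3.508  ⇒  (1+β)/(1−β) = 12.3061
β = |1 − D²|/(1 + D²) = |1 − 12.3061|/(1 + 12.3061) = 0.8497

β ≈ 0.8497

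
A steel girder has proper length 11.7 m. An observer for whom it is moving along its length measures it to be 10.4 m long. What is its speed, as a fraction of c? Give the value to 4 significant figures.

γ = L₀/L = 11.7/10.4 = 1.12500
β = √(1 − 1/γ²) = 0.4581

β ≈ 0.4581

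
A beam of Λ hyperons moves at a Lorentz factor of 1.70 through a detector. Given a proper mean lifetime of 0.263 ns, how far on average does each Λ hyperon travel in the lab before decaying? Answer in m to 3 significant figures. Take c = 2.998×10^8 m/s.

β = √(1 − 1/γ²) = √(1 − 1/1.70²) = 0.80869
Dilated lifetime: Δt = γτ₀ = 1.70 × 0.263 ns = 0.44710 ns
d = vΔt = 0.80869c × 0.44710 ns = 2.4245×10^8 m/s × 4.4710×10^-10 s = 0.108 m

d ≈ 0.108 m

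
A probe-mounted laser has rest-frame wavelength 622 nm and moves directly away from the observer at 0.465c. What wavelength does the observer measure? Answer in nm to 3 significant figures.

Relativistic Doppler: λ_obs = λ_src √((1+β)/(1−β))
= 622 × √(1.4650/0.53500) = 622 × 1.6548 = 1030 nm

λ_obs ≈ 1030 nm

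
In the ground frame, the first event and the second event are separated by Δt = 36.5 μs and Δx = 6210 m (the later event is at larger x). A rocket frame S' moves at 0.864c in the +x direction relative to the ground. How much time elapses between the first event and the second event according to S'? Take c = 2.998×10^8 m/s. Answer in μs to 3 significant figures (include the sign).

Δt' ≈ 36.9 μs

γ = 1/√(1 − 0.864²) = 1.9861
Δt' = γ(Δt − vΔx/c²) = 1.9861 × (36.5 μs − 0.864×6210 m / (2.998×10^8 m/s))
= 1.9861 × (18.603 μs) = 36.9 μs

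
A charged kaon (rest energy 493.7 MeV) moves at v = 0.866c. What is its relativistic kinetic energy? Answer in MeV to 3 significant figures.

K ≈ 494 MeV

γ = 1/√(1 − 0.866²) = 1.9998
K = (γ − 1)m₀c² = (1.9998 − 1) × 493.7 MeV = 0.99982 × 493.7 MeV = 494 MeV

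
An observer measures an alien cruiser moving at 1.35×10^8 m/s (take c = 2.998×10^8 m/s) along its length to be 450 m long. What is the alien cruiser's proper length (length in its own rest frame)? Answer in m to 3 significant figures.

β = v/c = 1.35×10^8 / 2.998×10^8 = 0.45030
γ = 1/√(1 − 0.45030²) = 1.1200
L₀ = γL = 1.1200 × 450 = 504 m

L₀ ≈ 504 m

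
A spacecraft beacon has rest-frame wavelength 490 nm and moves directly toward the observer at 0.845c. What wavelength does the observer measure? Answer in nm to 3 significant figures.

λ_obs ≈ 142 nm

Relativistic Doppler: λ_obs = λ_src √((1−β)/(1+β))
= 490 × √(0.15500/1.8450) = 490 × 0.28985 = 142 nm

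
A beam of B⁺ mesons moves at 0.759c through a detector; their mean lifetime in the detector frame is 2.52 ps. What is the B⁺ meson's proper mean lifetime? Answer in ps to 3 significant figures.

γ = 1/√(1 − 0.759²) = 1.5359
Proper time: τ₀ = Δt/γ = 2.52/1.5359 = 1.64 ps

τ₀ ≈ 1.64 ps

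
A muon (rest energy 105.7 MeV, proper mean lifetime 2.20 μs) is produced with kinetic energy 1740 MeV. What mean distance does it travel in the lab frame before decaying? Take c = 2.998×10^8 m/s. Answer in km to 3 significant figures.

d ≈ 11.5 km

γ = 1 + K/(m₀c²) = 1 + 1740/105.7 = 17.462
β = √(1 − 1/γ²) = 0.99836
Dilated lifetime: γτ₀ = 17.462 × 2.20 μs = 38.416 μs
d = βc·γτ₀ = 0.99836 × (2.998×10^8 m/s) × 3.8416×10^-5 s = 11.5 km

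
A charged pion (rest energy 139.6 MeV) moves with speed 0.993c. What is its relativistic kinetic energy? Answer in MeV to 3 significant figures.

K ≈ 1040 MeV

γ = 1/√(1 − 0.993²) = 8.4664
K = (γ − 1)m₀c² = (8.4664 − 1) × 139.6 MeV = 7.4664 × 139.6 MeV = 1040 MeV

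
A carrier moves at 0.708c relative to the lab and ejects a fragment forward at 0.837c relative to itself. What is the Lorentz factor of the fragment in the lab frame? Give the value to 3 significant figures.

u_lab = (0.837 + 0.708)/(1 + 0.837×0.708) = 1.545/1.59260 = 0.970114
γ = 1/√(1 − 0.970114²) = 4.12

γ ≈ 4.12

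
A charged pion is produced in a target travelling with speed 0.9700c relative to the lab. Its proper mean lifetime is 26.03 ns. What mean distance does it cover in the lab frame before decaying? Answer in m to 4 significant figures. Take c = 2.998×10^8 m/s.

d ≈ 31.14 m

γ = 1/√(1 − 0.9700²) = 4.11345
Dilated lifetime: Δt = γτ₀ = 4.11345 × 26.03 ns = 107.073 ns
d = vΔt = 0.9700c × 107.073 ns = 2.90806×10^8 m/s × 1.07073×10^-7 s = 31.14 m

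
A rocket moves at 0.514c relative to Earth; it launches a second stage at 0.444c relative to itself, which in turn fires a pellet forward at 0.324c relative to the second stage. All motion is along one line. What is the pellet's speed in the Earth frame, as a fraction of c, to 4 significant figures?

Compose boost 2: (0.444 + 0.514)/(1 + 0.444×0.514) = 0.9580/1.22822 = 0.779993
Compose boost 3: (0.324 + 0.779993)/(1 + 0.324×0.779993) = 1.10399/1.25272 = 0.8813

u ≈ 0.8813c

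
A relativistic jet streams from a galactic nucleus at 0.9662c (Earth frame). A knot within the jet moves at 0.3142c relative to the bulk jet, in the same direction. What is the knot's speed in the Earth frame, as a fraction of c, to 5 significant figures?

Relativistic velocity addition: u = (u' + v)/(1 + u'v/c²)
= (0.3142 + 0.9662)/(1 + 0.3142×0.9662) = 1.2804/1.303580 = 0.98222

u ≈ 0.98222c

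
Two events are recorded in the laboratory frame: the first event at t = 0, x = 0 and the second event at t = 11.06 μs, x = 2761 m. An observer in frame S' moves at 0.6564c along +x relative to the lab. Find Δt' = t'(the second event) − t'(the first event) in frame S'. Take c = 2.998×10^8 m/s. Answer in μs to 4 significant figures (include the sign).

Δt' ≈ 6.647 μs

γ = 1/√(1 − 0.6564²) = 1.32553
Δt' = γ(Δt − vΔx/c²) = 1.32553 × (11.06 μs − 0.6564×2761 m / (2.998×10^8 m/s))
= 1.32553 × (5.01490 μs) = 6.647 μs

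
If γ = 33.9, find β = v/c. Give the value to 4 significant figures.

β ≈ 0.9996

β = √(1 − 1/γ²) = √(1 − 1/33.9²) = √(0.999130) = 0.9996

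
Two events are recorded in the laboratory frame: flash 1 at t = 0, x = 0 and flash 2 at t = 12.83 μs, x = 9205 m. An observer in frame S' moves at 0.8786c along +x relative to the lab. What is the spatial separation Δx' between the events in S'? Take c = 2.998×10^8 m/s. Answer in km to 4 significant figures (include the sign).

Δx' ≈ 12.20 km

γ = 1/√(1 − 0.8786²) = 2.09398
Δx' = γ(Δx − vΔt) = 2.09398 × (9205 m − 0.8786×(2.998×10^8 m/s)×12.83×10^-6 s)
= 2.09398 × (5825.52 m) = 12.20 km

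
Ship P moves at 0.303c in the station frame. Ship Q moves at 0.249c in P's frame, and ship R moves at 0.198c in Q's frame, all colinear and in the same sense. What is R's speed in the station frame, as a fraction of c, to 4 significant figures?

u ≈ 0.6457c

Compose boost 2: (0.249 + 0.303)/(1 + 0.249×0.303) = 0.5520/1.07545 = 0.513275
Compose boost 3: (0.198 + 0.513275)/(1 + 0.198×0.513275) = 0.711275/1.10163 = 0.6457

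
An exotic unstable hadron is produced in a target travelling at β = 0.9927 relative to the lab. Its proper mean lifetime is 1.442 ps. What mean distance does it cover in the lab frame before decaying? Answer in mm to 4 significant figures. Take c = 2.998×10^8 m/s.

d ≈ 3.558 mm

γ = 1/√(1 − 0.9927²) = 8.29120
Dilated lifetime: Δt = γτ₀ = 8.29120 × 1.442 ps = 11.9559 ps
d = vΔt = 0.9927c × 11.9559 ps = 2.97611×10^8 m/s × 1.19559×10^-11 s = 3.558 mm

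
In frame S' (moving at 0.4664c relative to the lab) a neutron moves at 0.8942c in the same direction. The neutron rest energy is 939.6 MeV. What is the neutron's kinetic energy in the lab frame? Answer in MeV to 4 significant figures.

K ≈ 2423 MeV

u_lab = (0.8942 + 0.4664)/(1 + 0.8942×0.4664) = 0.9601604
γ = 1/√(1 − 0.9601604²) = 3.57847
K = (γ − 1)m₀c² = (3.57847 − 1) × 939.6 = 2.57847 × 939.6 = 2423 MeV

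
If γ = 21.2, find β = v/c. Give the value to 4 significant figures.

β ≈ 0.9989

β = √(1 − 1/γ²) = √(1 − 1/21.2²) = √(0.997775) = 0.9989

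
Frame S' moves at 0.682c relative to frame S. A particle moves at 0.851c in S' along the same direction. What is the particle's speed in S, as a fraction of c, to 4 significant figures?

u ≈ 0.9700c

Relativistic velocity addition: u = (u' + v)/(1 + u'v/c²)
= (0.851 + 0.682)/(1 + 0.851×0.682) = 1.533/1.58038 = 0.9700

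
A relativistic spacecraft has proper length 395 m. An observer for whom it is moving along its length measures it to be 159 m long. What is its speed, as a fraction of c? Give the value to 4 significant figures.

β ≈ 0.9154

γ = L₀/L = 395/159 = 2.48428
β = √(1 − 1/γ²) = 0.9154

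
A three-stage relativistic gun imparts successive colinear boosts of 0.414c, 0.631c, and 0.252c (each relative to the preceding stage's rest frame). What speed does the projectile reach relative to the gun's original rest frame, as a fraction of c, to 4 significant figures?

u ≈ 0.8939c

Compose boost 2: (0.631 + 0.414)/(1 + 0.631×0.414) = 1.045/1.26123 = 0.828554
Compose boost 3: (0.252 + 0.828554)/(1 + 0.252×0.828554) = 1.08055/1.20880 = 0.8939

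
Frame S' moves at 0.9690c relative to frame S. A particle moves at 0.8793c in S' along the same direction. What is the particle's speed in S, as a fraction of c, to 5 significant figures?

Relativistic velocity addition: u = (u' + v)/(1 + u'v/c²)
= (0.8793 + 0.9690)/(1 + 0.8793×0.9690) = 1.8483/1.852042 = 0.99798

u ≈ 0.99798c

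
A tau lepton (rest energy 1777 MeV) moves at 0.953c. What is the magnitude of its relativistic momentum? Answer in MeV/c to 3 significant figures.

γ = 1/√(1 − 0.953²) = 3.3007
p = γβm₀c = 3.3007 × 0.953 × 1777 MeV/c = 5590 MeV/c

p ≈ 5590 MeV/c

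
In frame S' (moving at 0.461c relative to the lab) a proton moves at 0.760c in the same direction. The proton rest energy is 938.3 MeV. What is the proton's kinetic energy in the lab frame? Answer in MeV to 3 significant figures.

K ≈ 1260 MeV

u_lab = (0.760 + 0.461)/(1 + 0.760×0.461) = 0.904203
γ = 1/√(1 − 0.904203²) = 2.3414
K = (γ − 1)m₀c² = (2.3414 − 1) × 938.3 = 1.3414 × 938.3 = 1260 MeV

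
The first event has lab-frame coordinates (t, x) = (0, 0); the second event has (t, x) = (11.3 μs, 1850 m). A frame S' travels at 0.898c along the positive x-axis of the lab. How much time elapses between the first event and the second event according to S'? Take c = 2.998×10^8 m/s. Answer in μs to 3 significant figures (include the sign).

Δt' ≈ 13.1 μs

γ = 1/√(1 − 0.898²) = 2.2728
Δt' = γ(Δt − vΔx/c²) = 2.2728 × (11.3 μs − 0.898×1850 m / (2.998×10^8 m/s))
= 2.2728 × (5.7586 μs) = 13.1 μs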